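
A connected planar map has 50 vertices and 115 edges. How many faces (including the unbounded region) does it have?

Euler's formula for a connected plane graph: V − E + F = 2, so F = 2 − 50 + 115 = 67.

67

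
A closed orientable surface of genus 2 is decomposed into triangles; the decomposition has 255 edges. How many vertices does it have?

χ = 2 − 2·2 = -2, and every face is a triangle so 3F = 2E.
F = 2E/3 = 170. Then V = -2 + E − F = -2 + 255 − 170 = 83.

83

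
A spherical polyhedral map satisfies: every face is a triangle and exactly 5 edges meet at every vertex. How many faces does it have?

Each face has 3 edges and each edge borders two faces, so 2E = 3F.
Each vertex has degree 5, so 5V = 2E and hence V = 3F/5.
Euler: V − E + F = 2 ⇒ (3F/5) − (3F/2) + F = 2.
Multiply by 10: (6 − 15 + 10)F = 20, i.e. 1F = 20.
So F = 20, E = 3·20/2 = 30, V = 3·20/5 = 12.

20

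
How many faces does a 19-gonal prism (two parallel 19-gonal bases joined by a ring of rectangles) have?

21

A prism on an n-gon has two n-gon bases and n rectangular sides: V = 2·19 = 38, E = 3·19 = 57, F = 19 + 2 = 21.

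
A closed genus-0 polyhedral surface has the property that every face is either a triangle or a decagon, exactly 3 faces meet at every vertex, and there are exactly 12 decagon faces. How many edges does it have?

Let x be the number of triangles; then F = 12 + x.
Edge–face incidences: 2E = 10·12 + 3·x = 120 + 3x.
Every vertex has degree 3, so 3V = 2E.
Euler: V − E + F = 2 ⇒ (2E)/3 − E + (12 + x) = 2.
Multiply by 6: 2·(2E) − 3·(2E) + 6·(12 + x) = 12, i.e. 72 + 6x − (120 + 3x) = 12.
Collecting terms: 3x − 48 = 12, so 3x = 60, so x = 20.
Then 2E = 120 + 3·20 = 180, so E = 90, V = 2E/3 = 60, F = 12 + 20 = 32.

90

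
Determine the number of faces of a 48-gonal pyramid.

A pyramid on an n-gon base has one n-gon and n triangles: V = 48 + 1 = 49, E = 2·48 = 96, F = 48 + 1 = 49.

49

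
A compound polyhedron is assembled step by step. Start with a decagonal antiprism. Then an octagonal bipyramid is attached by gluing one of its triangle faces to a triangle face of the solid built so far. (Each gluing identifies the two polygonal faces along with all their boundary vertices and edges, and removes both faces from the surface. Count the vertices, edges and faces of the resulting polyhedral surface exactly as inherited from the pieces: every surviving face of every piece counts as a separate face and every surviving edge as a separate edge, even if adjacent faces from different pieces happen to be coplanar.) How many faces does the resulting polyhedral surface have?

A decagonal antiprism: V=20, E=40, F=22.
Attach an octagonal bipyramid (V=10, E=24, F=16) along a 3-gon: merge 3 vertices and 3 edges, delete both glued faces → V=27, E=61, F=36.
Check: V − E + F = 27 − 61 + 36 = 2.

36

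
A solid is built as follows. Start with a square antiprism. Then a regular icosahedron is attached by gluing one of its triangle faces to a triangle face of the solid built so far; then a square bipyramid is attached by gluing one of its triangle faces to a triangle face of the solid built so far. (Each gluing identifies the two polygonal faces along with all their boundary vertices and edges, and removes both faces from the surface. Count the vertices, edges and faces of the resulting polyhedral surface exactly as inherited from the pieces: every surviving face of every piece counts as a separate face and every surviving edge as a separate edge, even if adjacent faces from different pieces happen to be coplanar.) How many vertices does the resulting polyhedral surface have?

A square antiprism: V=8, E=16, F=10.
Attach a regular icosahedron (V=12, E=30, F=20) along a 3-gon: merge 3 vertices and 3 edges, delete both glued faces → V=17, E=43, F=28.
Attach a square bipyramid (V=6, E=12, F=8) along a 3-gon: merge 3 vertices and 3 edges, delete both glued faces → V=20, E=52, F=34.
Check: V − E + F = 20 − 52 + 34 = 2.

20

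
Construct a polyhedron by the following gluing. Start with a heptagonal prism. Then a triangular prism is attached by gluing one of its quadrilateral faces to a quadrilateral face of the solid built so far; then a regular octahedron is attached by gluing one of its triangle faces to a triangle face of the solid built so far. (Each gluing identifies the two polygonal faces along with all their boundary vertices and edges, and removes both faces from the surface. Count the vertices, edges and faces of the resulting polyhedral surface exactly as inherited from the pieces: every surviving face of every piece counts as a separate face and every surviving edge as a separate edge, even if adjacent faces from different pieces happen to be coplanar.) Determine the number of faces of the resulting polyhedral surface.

A heptagonal prism: V=14, E=21, F=9.
Attach a triangular prism (V=6, E=9, F=5) along a 4-gon: merge 4 vertices and 4 edges, delete both glued faces → V=16, E=26, F=12.
Attach a regular octahedron (V=6, E=12, F=8) along a 3-gon: merge 3 vertices and 3 edges, delete both glued faces → V=19, E=35, F=18.
Check: V − E + F = 19 − 35 + 18 = 2.

18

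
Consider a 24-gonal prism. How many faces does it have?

A prism on an n-gon has two n-gon bases and n rectangular sides: V = 2·24 = 48, E = 3·24 = 72, F = 24 + 2 = 26.

26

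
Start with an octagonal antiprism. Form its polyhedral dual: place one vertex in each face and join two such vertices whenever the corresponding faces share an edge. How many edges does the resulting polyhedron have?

The base solid has V = 16, E = 32, F = 18.
The dual swaps V and F and preserves E: V′ = F = 18, E′ = E = 32, F′ = V = 16.

32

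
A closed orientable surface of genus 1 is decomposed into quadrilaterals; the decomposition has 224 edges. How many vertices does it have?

112

χ = 2 − 2·1 = 0, and every face is a square so 4F = 2E.
F = 2E/4 = 112. Then V = 0 + E − F = 0 + 224 − 112 = 112.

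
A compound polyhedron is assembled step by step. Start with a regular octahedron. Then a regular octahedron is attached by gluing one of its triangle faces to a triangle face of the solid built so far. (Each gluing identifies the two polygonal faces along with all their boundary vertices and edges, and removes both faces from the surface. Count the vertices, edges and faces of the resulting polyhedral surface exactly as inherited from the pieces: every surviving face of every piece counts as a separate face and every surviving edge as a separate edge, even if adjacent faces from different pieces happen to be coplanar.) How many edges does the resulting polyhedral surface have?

A regular octahedron: V=6, E=12, F=8.
Attach a regular octahedron (V=6, E=12, F=8) along a 3-gon: merge 3 vertices and 3 edges, delete both glued faces → V=9, E=21, F=14.
Check: V − E + F = 9 − 21 + 14 = 2.

21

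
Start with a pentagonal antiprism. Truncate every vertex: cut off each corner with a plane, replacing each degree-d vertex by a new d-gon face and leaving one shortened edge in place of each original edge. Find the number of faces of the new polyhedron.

The base solid has V = 10, E = 20, F = 12.
Truncation replaces each original edge-end by a new vertex, so V′ = 2E = 40.
Each original edge survives, and each old vertex of degree d contributes d new edges; summing degrees gives Σd = 2E, so E′ = E + 2E = 3E = 60.
Each original face survives and each original vertex becomes one new face: F′ = F + V = 22.

22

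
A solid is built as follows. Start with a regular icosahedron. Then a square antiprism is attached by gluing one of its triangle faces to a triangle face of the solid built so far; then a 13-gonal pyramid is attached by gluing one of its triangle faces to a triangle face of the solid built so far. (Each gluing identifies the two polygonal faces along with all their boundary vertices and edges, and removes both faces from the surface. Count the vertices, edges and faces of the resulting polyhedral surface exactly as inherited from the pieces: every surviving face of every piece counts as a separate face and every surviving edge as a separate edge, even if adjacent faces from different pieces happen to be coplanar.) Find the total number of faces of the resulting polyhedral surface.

A regular icosahedron: V=12, E=30, F=20.
Attach a square antiprism (V=8, E=16, F=10) along a 3-gon: merge 3 vertices and 3 edges, delete both glued faces → V=17, E=43, F=28.
Attach a 13-gonal pyramid (V=14, E=26, F=14) along a 3-gon: merge 3 vertices and 3 edges, delete both glued faces → V=28, E=66, F=40.
Check: V − E + F = 28 − 66 + 40 = 2.

40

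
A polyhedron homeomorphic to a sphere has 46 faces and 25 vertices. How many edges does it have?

69

Here V − E + F = 2.
E = V + F − (2) = 25 + 46 − (2) = 69.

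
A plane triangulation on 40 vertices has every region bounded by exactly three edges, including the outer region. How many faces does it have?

76

In a plane triangulation 3F = 2E and V − E + F = 2, so F = 2V − 4 = 2·40 − 4 = 76.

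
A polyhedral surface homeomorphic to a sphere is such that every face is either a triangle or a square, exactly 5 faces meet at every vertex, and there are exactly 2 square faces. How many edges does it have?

Let x be the number of triangles; then F = 2 + x.
Edge–face incidences: 2E = 4·2 + 3·x = 8 + 3x.
Every vertex has degree 5, so 5V = 2E.
Euler: V − E + F = 2 ⇒ (2E)/5 − E + (2 + x) = 2.
Multiply by 10: 2·(2E) − 5·(2E) + 10·(2 + x) = 20, i.e. 20 + 10x − 3·(8 + 3x) = 20.
Collecting terms: x − 4 = 20, so x = 24.
Then 2E = 8 + 3·24 = 80, so E = 40, V = 2E/5 = 16, F = 2 + 24 = 26.

40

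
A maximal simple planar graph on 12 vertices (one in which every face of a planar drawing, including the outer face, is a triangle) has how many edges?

30

In a plane triangulation 3F = 2E and V − E + F = 2, so E = 3V − 6 = 3·12 − 6 = 30.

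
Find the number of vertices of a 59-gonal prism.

A prism on an n-gon has two n-gon bases and n rectangular sides: V = 2·59 = 118, E = 3·59 = 177, F = 59 + 2 = 61.

118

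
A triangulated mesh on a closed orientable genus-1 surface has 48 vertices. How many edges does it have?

144

χ = 2 − 2·1 = 0, and every face is a triangle so 3F = 2E.
V − E + F = 0 with E = 3F/2 gives 48 − (3/2 − 1)·F = 0, so F = 96 and E = 144.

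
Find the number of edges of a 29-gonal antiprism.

An antiprism on an n-gon has two n-gon caps and 2n triangles: V = 2·29 = 58, E = 4·29 = 116, F = 2·29 + 2 = 60.

116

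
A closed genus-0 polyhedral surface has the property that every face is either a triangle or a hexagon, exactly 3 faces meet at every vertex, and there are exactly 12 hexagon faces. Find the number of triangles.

Let x be the number of triangles; then F = 12 + x.
Edge–face incidences: 2E = 6·12 + 3·x = 72 + 3x.
Every vertex has degree 3, so 3V = 2E.
Euler: V − E + F = 2 ⇒ (2E)/3 − E + (12 + x) = 2.
Multiply by 6: 2·(2E) − 3·(2E) + 6·(12 + x) = 12, i.e. 72 + 6x − (72 + 3x) = 12.
Collecting terms: 3x = 12, so x = 4.
Then 2E = 72 + 3·4 = 84, so E = 42, V = 2E/3 = 28, F = 12 + 4 = 16.

4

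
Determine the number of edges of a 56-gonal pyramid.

112

A pyramid on an n-gon base has one n-gon and n triangles: V = 56 + 1 = 57, E = 2·56 = 112, F = 56 + 1 = 57.
Check: V − E + F = 57 − 112 + 57 = 2.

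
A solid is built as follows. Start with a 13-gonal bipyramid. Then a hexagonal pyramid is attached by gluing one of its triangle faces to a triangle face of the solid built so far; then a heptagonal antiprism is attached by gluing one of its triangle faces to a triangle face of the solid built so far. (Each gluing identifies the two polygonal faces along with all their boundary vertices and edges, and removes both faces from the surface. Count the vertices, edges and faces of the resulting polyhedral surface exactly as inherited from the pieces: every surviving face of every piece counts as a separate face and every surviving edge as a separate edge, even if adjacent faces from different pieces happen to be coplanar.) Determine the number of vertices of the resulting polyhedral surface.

30

A 13-gonal bipyramid: V=15, E=39, F=26.
Attach a hexagonal pyramid (V=7, E=12, F=7) along a 3-gon: merge 3 vertices and 3 edges, delete both glued faces → V=19, E=48, F=31.
Attach a heptagonal antiprism (V=14, E=28, F=16) along a 3-gon: merge 3 vertices and 3 edges, delete both glued faces → V=30, E=73, F=45.
Check: V − E + F = 30 − 73 + 45 = 2.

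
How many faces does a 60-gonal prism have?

A prism on an n-gon has two n-gon bases and n rectangular sides: V = 2·60 = 120, E = 3·60 = 180, F = 60 + 2 = 62.

62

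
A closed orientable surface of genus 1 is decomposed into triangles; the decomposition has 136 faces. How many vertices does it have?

χ = 2 − 2·1 = 0, and every face is a triangle so 3F = 2E.
E = 3·136/2 = 204. Then V = 0 + E − F = 0 + 204 − 136 = 68.

68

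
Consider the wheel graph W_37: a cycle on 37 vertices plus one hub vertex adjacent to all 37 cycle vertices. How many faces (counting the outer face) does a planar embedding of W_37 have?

W_37 has V = 37 + 1 = 38 vertices and E = 2·37 = 74 edges.
By Euler's formula F = 2 − V + E = 2 − 38 + 74 = 38.

38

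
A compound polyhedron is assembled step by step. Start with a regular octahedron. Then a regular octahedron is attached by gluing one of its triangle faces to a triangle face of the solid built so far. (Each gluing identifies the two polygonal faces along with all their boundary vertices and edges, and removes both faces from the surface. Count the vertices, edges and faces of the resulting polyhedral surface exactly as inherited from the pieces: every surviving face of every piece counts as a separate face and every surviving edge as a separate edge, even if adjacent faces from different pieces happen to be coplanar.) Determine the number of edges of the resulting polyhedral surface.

21

A regular octahedron: V=6, E=12, F=8.
Attach a regular octahedron (V=6, E=12, F=8) along a 3-gon: merge 3 vertices and 3 edges, delete both glued faces → V=9, E=21, F=14.
Check: V − E + F = 9 − 21 + 14 = 2.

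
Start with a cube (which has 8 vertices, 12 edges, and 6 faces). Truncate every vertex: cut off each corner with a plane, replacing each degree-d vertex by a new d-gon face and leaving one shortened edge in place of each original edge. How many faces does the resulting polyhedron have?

14

Truncation replaces each original edge-end by a new vertex, so V′ = 2E = 24.
Each original edge survives, and each old vertex of degree d contributes d new edges; summing degrees gives Σd = 2E, so E′ = E + 2E = 3E = 36.
Each original face survives and each original vertex becomes one new face: F′ = F + V = 14.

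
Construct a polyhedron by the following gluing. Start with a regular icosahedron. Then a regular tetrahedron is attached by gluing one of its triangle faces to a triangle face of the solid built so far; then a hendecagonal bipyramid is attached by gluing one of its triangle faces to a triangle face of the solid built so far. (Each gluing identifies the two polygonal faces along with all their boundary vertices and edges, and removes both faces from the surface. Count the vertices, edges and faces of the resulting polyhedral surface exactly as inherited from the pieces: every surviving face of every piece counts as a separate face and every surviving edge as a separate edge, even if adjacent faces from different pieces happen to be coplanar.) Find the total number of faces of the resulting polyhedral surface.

A regular icosahedron: V=12, E=30, F=20.
Attach a regular tetrahedron (V=4, E=6, F=4) along a 3-gon: merge 3 vertices and 3 edges, delete both glued faces → V=13, E=33, F=22.
Attach a hendecagonal bipyramid (V=13, E=33, F=22) along a 3-gon: merge 3 vertices and 3 edges, delete both glued faces → V=23, E=63, F=42.
Check: V − E + F = 23 − 63 + 42 = 2.

42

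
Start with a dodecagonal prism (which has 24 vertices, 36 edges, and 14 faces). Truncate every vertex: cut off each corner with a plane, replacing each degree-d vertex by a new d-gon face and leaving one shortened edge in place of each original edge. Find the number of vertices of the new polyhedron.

Truncation replaces each original edge-end by a new vertex, so V′ = 2E = 72.
Each original edge survives, and each old vertex of degree d contributes d new edges; summing degrees gives Σd = 2E, so E′ = E + 2E = 3E = 108.
Each original face survives and each original vertex becomes one new face: F′ = F + V = 38.

72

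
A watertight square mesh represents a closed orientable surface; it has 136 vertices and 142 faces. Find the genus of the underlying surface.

4

Every face is a square, so 2E = 4·142 = 568, giving E = 284.
χ = V − E + F = 136 − 284 + 142 = -6.
For a closed orientable surface χ = 2 − 2g, so g = (2 − (-6))/2 = 4.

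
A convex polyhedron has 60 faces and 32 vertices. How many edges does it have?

Here V − E + F = 2.
E = V + F − (2) = 32 + 60 − (2) = 90.

90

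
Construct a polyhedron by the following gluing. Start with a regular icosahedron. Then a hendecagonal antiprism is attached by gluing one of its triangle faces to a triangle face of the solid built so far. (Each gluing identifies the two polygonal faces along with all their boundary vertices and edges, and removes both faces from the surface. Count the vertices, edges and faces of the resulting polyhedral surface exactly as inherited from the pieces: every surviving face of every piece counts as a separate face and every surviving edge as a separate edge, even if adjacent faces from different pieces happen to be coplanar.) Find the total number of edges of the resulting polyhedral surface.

71

A regular icosahedron: V=12, E=30, F=20.
Attach a hendecagonal antiprism (V=22, E=44, F=24) along a 3-gon: merge 3 vertices and 3 edges, delete both glued faces → V=31, E=71, F=42.
Check: V − E + F = 31 − 71 + 42 = 2.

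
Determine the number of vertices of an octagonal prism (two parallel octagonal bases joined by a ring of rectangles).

A prism on an n-gon has two n-gon bases and n rectangular sides: V = 2·8 = 16, E = 3·8 = 24, F = 8 + 2 = 10.

16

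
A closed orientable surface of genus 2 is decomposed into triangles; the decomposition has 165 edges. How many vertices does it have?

53

χ = 2 − 2·2 = -2, and every face is a triangle so 3F = 2E.
F = 2E/3 = 110. Then V = -2 + E − F = -2 + 165 − 110 = 53.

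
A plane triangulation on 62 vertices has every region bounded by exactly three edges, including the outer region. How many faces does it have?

In a plane triangulation 3F = 2E and V − E + F = 2, so F = 2V − 4 = 2·62 − 4 = 120.

120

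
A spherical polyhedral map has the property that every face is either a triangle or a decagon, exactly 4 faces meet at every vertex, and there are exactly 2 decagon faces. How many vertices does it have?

20

Let x be the number of triangles; then F = 2 + x.
Edge–face incidences: 2E = 10·2 + 3·x = 20 + 3x.
Every vertex has degree 4, so 4V = 2E.
Euler: V − E + F = 2 ⇒ (2E)/4 − E + (2 + x) = 2.
Multiply by 8: 2·(2E) − 4·(2E) + 8·(2 + x) = 16, i.e. 16 + 8x − 2·(20 + 3x) = 16.
Collecting terms: 2x − 24 = 16, so 2x = 40, so x = 20.
Then 2E = 20 + 3·20 = 80, so E = 40, V = 2E/4 = 20, F = 2 + 20 = 22.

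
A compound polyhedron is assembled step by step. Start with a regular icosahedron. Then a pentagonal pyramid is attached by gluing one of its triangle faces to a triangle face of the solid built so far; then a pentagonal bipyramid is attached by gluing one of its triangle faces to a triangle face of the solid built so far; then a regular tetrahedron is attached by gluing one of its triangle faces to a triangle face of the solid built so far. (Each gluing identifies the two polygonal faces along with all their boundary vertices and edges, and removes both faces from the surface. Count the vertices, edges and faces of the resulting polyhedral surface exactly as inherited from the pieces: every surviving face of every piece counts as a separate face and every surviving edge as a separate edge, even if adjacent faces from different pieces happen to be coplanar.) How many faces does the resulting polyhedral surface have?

34

A regular icosahedron: V=12, E=30, F=20.
Attach a pentagonal pyramid (V=6, E=10, F=6) along a 3-gon: merge 3 vertices and 3 edges, delete both glued faces → V=15, E=37, F=24.
Attach a pentagonal bipyramid (V=7, E=15, F=10) along a 3-gon: merge 3 vertices and 3 edges, delete both glued faces → V=19, E=49, F=32.
Attach a regular tetrahedron (V=4, E=6, F=4) along a 3-gon: merge 3 vertices and 3 edges, delete both glued faces → V=20, E=52, F=34.
Check: V − E + F = 20 − 52 + 34 = 2.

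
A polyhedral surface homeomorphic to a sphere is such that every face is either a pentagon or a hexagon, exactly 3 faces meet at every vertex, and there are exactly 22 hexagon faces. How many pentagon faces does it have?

Let x be the number of pentagons; then F = 22 + x.
Edge–face incidences: 2E = 6·22 + 5·x = 132 + 5x.
Every vertex has degree 3, so 3V = 2E.
Euler: V − E + F = 2 ⇒ (2E)/3 − E + (22 + x) = 2.
Multiply by 6: 2·(2E) − 3·(2E) + 6·(22 + x) = 12, i.e. 132 + 6x − (132 + 5x) = 12.
Collecting terms: x = 12.
Then 2E = 132 + 5·12 = 192, so E = 96, V = 2E/3 = 64, F = 22 + 12 = 34.

12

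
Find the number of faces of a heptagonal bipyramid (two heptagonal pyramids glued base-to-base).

14

A bipyramid over an n-gon has 2n triangular faces and n + 2 vertices: V = 7 + 2 = 9, E = 3·7 = 21, F = 2·7 = 14.
Check: V − E + F = 9 − 21 + 14 = 2.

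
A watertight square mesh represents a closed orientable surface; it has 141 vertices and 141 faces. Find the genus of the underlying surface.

Every face is a square, so 2E = 4·141 = 564, giving E = 282.
χ = V − E + F = 141 − 282 + 141 = 0.
For a closed orientable surface χ = 2 − 2g, so g = (2 − (0))/2 = 1.

1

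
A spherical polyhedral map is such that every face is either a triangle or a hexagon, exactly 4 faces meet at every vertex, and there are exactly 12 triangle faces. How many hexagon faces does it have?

2

Let x be the number of hexagons; then F = 12 + x.
Edge–face incidences: 2E = 3·12 + 6·x = 36 + 6x.
Every vertex has degree 4, so 4V = 2E.
Euler: V − E + F = 2 ⇒ (2E)/4 − E + (12 + x) = 2.
Multiply by 8: 2·(2E) − 4·(2E) + 8·(12 + x) = 16, i.e. 96 + 8x − 2·(36 + 6x) = 16.
Collecting terms: −4x + 24 = 16, so −4x = −8, so x = 2.
Then 2E = 36 + 6·2 = 48, so E = 24, V = 2E/4 = 12, F = 12 + 2 = 14.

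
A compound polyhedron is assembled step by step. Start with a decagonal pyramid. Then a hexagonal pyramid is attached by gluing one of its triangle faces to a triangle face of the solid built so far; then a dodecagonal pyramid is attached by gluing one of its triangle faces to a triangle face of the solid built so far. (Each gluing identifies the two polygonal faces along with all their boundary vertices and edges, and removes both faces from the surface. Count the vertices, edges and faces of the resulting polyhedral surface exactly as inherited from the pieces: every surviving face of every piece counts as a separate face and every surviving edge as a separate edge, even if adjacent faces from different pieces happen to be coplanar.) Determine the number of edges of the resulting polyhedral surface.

50

A decagonal pyramid: V=11, E=20, F=11.
Attach a hexagonal pyramid (V=7, E=12, F=7) along a 3-gon: merge 3 vertices and 3 edges, delete both glued faces → V=15, E=29, F=16.
Attach a dodecagonal pyramid (V=13, E=24, F=13) along a 3-gon: merge 3 vertices and 3 edges, delete both glued faces → V=25, E=50, F=27.
Check: V − E + F = 25 − 50 + 27 = 2.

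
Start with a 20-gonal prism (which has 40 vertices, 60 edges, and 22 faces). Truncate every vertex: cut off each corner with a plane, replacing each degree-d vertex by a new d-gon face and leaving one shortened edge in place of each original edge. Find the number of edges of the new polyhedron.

180

Truncation replaces each original edge-end by a new vertex, so V′ = 2E = 120.
Each original edge survives, and each old vertex of degree d contributes d new edges; summing degrees gives Σd = 2E, so E′ = E + 2E = 3E = 180.
Each original face survives and each original vertex becomes one new face: F′ = F + V = 62.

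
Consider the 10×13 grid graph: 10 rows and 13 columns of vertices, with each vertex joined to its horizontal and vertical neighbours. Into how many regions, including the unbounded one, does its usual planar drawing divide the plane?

The grid has V = 10·13 = 130 vertices and E = 10·12 + 13·9 = 237 edges.
F = 2 − V + E = 2 − 130 + 237 = 109.

109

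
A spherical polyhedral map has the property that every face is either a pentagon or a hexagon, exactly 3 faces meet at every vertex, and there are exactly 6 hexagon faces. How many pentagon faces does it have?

12

Let x be the number of pentagons; then F = 6 + x.
Edge–face incidences: 2E = 6·6 + 5·x = 36 + 5x.
Every vertex has degree 3, so 3V = 2E.
Euler: V − E + F = 2 ⇒ (2E)/3 − E + (6 + x) = 2.
Multiply by 6: 2·(2E) − 3·(2E) + 6·(6 + x) = 12, i.e. 36 + 6x − (36 + 5x) = 12.
Collecting terms: x = 12.
Then 2E = 36 + 5·12 = 96, so E = 48, V = 2E/3 = 32, F = 6 + 12 = 18.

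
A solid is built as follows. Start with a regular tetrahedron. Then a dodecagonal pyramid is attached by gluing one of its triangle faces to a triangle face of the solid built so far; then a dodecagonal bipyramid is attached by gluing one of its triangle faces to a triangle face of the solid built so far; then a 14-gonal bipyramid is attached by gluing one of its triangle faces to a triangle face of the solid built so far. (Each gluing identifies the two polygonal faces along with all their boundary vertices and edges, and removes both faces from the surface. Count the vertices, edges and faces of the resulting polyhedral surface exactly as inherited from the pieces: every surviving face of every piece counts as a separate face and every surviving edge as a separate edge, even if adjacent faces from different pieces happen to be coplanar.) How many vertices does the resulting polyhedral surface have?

A regular tetrahedron: V=4, E=6, F=4.
Attach a dodecagonal pyramid (V=13, E=24, F=13) along a 3-gon: merge 3 vertices and 3 edges, delete both glued faces → V=14, E=27, F=15.
Attach a dodecagonal bipyramid (V=14, E=36, F=24) along a 3-gon: merge 3 vertices and 3 edges, delete both glued faces → V=25, E=60, F=37.
Attach a 14-gonal bipyramid (V=16, E=42, F=28) along a 3-gon: merge 3 vertices and 3 edges, delete both glued faces → V=38, E=99, F=63.
Check: V − E + F = 38 − 99 + 63 = 2.

38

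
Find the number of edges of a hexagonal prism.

18

A prism on an n-gon has two n-gon bases and n rectangular sides: V = 2·6 = 12, E = 3·6 = 18, F = 6 + 2 = 8.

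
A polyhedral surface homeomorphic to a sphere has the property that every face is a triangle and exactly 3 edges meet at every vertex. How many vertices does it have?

4

Each face has 3 edges and each edge borders two faces, so 2E = 3F.
Each vertex has degree 3, so 3V = 2E and hence V = 3F/3.
Euler: V − E + F = 2 ⇒ (3F/3) − (3F/2) + F = 2.
Multiply by 6: (6 − 9 + 6)F = 12, i.e. 3F = 12.
So F = 4, E = 3·4/2 = 6, V = 3·4/3 = 4.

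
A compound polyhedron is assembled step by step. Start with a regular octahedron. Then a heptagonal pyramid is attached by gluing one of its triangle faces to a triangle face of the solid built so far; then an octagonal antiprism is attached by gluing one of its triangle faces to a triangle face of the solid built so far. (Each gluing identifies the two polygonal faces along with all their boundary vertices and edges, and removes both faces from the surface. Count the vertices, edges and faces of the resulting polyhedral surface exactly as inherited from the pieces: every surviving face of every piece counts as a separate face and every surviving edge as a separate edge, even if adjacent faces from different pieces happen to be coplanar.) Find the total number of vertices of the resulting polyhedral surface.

A regular octahedron: V=6, E=12, F=8.
Attach a heptagonal pyramid (V=8, E=14, F=8) along a 3-gon: merge 3 vertices and 3 edges, delete both glued faces → V=11, E=23, F=14.
Attach an octagonal antiprism (V=16, E=32, F=18) along a 3-gon: merge 3 vertices and 3 edges, delete both glued faces → V=24, E=52, F=30.
Check: V − E + F = 24 − 52 + 30 = 2.

24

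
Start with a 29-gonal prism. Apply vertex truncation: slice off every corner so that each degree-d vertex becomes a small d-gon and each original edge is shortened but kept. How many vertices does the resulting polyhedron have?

The base solid has V = 58, E = 87, F = 31.
Truncation replaces each original edge-end by a new vertex, so V′ = 2E = 174.
Each original edge survives, and each old vertex of degree d contributes d new edges; summing degrees gives Σd = 2E, so E′ = E + 2E = 3E = 261.
Each original face survives and each original vertex becomes one new face: F′ = F + V = 89.

174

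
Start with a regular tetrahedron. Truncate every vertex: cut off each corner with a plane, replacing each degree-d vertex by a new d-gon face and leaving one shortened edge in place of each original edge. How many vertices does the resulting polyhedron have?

12

The base solid has V = 4, E = 6, F = 4.
Truncation replaces each original edge-end by a new vertex, so V′ = 2E = 12.
Each original edge survives, and each old vertex of degree d contributes d new edges; summing degrees gives Σd = 2E, so E′ = E + 2E = 3E = 18.
Each original face survives and each original vertex becomes one new face: F′ = F + V = 8.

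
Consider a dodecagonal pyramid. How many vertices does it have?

13

A pyramid on an n-gon base has one n-gon and n triangles: V = 12 + 1 = 13, E = 2·12 = 24, F = 12 + 1 = 13.
Check: V − E + F = 13 − 24 + 13 = 2.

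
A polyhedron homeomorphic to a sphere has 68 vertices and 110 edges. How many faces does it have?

Here V − E + F = 2.
F = 2 − V + E = 2 − 68 + 110 = 44.

44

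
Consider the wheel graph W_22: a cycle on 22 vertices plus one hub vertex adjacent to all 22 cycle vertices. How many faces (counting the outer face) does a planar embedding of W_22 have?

W_22 has V = 22 + 1 = 23 vertices and E = 2·22 = 44 edges.
By Euler's formula F = 2 − V + E = 2 − 23 + 44 = 23.

23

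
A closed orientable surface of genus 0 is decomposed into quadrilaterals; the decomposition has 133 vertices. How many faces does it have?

131

χ = 2 − 2·0 = 2, and every face is a square so 4F = 2E.
V − E + F = 2 with E = 4F/2 gives 133 − (4/2 − 1)·F = 2, so F = 131 and E = 262.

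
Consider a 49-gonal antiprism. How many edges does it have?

196

An antiprism on an n-gon has two n-gon caps and 2n triangles: V = 2·49 = 98, E = 4·49 = 196, F = 2·49 + 2 = 100.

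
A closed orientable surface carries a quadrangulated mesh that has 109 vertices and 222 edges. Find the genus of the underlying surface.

Every face is a square and each edge borders two faces, so 4F = 2·222, giving F = 111.
χ = V − E + F = 109 − 222 + 111 = -2.
For a closed orientable surface χ = 2 − 2g, so g = (2 − (-2))/2 = 2.

2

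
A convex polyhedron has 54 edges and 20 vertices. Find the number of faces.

Here V − E + F = 2.
F = 2 − V + E = 2 − 20 + 54 = 36.

36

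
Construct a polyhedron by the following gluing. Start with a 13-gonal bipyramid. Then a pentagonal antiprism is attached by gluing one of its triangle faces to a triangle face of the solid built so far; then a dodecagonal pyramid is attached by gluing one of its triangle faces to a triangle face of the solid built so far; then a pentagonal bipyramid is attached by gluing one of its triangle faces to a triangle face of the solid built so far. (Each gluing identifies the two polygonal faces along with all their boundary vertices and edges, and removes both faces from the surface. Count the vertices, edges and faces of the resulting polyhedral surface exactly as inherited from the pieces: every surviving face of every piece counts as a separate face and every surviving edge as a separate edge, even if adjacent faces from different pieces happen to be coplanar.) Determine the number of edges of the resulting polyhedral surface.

89

A 13-gonal bipyramid: V=15, E=39, F=26.
Attach a pentagonal antiprism (V=10, E=20, F=12) along a 3-gon: merge 3 vertices and 3 edges, delete both glued faces → V=22, E=56, F=36.
Attach a dodecagonal pyramid (V=13, E=24, F=13) along a 3-gon: merge 3 vertices and 3 edges, delete both glued faces → V=32, E=77, F=47.
Attach a pentagonal bipyramid (V=7, E=15, F=10) along a 3-gon: merge 3 vertices and 3 edges, delete both glued faces → V=36, E=89, F=55.
Check: V − E + F = 36 − 89 + 55 = 2.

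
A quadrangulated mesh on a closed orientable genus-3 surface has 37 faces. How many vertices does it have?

33

χ = 2 − 2·3 = -4, and every face is a square so 4F = 2E.
E = 4·37/2 = 74. Then V = -4 + E − F = -4 + 74 − 37 = 33.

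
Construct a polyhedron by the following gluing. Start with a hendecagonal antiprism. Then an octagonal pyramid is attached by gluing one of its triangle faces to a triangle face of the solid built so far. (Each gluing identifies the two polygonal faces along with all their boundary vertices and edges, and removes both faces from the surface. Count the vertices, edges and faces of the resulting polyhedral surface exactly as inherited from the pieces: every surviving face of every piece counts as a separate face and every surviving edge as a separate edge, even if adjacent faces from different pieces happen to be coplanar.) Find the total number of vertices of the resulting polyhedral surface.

A hendecagonal antiprism: V=22, E=44, F=24.
Attach an octagonal pyramid (V=9, E=16, F=9) along a 3-gon: merge 3 vertices and 3 edges, delete both glued faces → V=28, E=57, F=31.
Check: V − E + F = 28 − 57 + 31 = 2.

28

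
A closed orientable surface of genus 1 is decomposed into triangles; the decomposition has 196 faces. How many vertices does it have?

98

χ = 2 − 2·1 = 0, and every face is a triangle so 3F = 2E.
E = 3·196/2 = 294. Then V = 0 + E − F = 0 + 294 − 196 = 98.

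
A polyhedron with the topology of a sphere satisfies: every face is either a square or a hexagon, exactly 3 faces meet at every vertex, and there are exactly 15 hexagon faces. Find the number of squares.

Let x be the number of squares; then F = 15 + x.
Edge–face incidences: 2E = 6·15 + 4·x = 90 + 4x.
Every vertex has degree 3, so 3V = 2E.
Euler: V − E + F = 2 ⇒ (2E)/3 − E + (15 + x) = 2.
Multiply by 6: 2·(2E) − 3·(2E) + 6·(15 + x) = 12, i.e. 90 + 6x − (90 + 4x) = 12.
Collecting terms: 2x = 12, so x = 6.
Then 2E = 90 + 4·6 = 114, so E = 57, V = 2E/3 = 38, F = 15 + 6 = 21.

6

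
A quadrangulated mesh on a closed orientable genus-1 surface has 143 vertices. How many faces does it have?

143

χ = 2 − 2·1 = 0, and every face is a square so 4F = 2E.
V − E + F = 0 with E = 4F/2 gives 143 − (4/2 − 1)·F = 0, so F = 143 and E = 286.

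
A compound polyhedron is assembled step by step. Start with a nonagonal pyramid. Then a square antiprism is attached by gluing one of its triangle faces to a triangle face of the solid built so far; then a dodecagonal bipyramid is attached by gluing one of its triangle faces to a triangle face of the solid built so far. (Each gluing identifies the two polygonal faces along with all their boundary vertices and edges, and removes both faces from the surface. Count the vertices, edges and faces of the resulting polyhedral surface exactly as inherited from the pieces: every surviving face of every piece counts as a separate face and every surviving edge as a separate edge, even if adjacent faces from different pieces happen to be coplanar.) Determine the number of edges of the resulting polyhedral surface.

A nonagonal pyramid: V=10, E=18, F=10.
Attach a square antiprism (V=8, E=16, F=10) along a 3-gon: merge 3 vertices and 3 edges, delete both glued faces → V=15, E=31, F=18.
Attach a dodecagonal bipyramid (V=14, E=36, F=24) along a 3-gon: merge 3 vertices and 3 edges, delete both glued faces → V=26, E=64, F=40.
Check: V − E + F = 26 − 64 + 40 = 2.

64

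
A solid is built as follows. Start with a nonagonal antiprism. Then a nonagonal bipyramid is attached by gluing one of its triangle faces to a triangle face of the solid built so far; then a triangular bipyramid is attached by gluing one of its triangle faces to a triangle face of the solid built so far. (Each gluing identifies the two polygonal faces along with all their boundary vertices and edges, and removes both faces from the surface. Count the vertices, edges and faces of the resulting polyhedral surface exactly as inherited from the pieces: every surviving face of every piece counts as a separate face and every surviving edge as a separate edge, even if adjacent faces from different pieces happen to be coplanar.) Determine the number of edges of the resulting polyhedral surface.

66

A nonagonal antiprism: V=18, E=36, F=20.
Attach a nonagonal bipyramid (V=11, E=27, F=18) along a 3-gon: merge 3 vertices and 3 edges, delete both glued faces → V=26, E=60, F=36.
Attach a triangular bipyramid (V=5, E=9, F=6) along a 3-gon: merge 3 vertices and 3 edges, delete both glued faces → V=28, E=66, F=40.
Check: V − E + F = 28 − 66 + 40 = 2.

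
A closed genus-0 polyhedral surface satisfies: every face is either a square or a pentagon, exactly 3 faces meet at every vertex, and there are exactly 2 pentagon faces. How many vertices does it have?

Let x be the number of squares; then F = 2 + x.
Edge–face incidences: 2E = 5·2 + 4·x = 10 + 4x.
Every vertex has degree 3, so 3V = 2E.
Euler: V − E + F = 2 ⇒ (2E)/3 − E + (2 + x) = 2.
Multiply by 6: 2·(2E) − 3·(2E) + 6·(2 + x) = 12, i.e. 12 + 6x − (10 + 4x) = 12.
Collecting terms: 2x + 2 = 12, so 2x = 10, so x = 5.
Then 2E = 10 + 4·5 = 30, so E = 15, V = 2E/3 = 10, F = 2 + 5 = 7.

10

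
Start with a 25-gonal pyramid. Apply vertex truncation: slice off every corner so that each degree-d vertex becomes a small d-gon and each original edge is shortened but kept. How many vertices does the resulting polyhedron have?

The base solid has V = 26, E = 50, F = 26.
Truncation replaces each original edge-end by a new vertex, so V′ = 2E = 100.
Each original edge survives, and each old vertex of degree d contributes d new edges; summing degrees gives Σd = 2E, so E′ = E + 2E = 3E = 150.
Each original face survives and each original vertex becomes one new face: F′ = F + V = 52.

100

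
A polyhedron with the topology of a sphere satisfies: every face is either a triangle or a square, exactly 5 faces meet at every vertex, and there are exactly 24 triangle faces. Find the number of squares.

Let x be the number of squares; then F = 24 + x.
Edge–face incidences: 2E = 3·24 + 4·x = 72 + 4x.
Every vertex has degree 5, so 5V = 2E.
Euler: V − E + F = 2 ⇒ (2E)/5 − E + (24 + x) = 2.
Multiply by 10: 2·(2E) − 5·(2E) + 10·(24 + x) = 20, i.e. 240 + 10x − 3·(72 + 4x) = 20.
Collecting terms: −2x + 24 = 20, so −2x = −4, so x = 2.
Then 2E = 72 + 4·2 = 80, so E = 40, V = 2E/5 = 16, F = 24 + 2 = 26.

2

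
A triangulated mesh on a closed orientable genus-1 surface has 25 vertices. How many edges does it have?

χ = 2 − 2·1 = 0, and every face is a triangle so 3F = 2E.
V − E + F = 0 with E = 3F/2 gives 25 − (3/2 − 1)·F = 0, so F = 50 and E = 75.

75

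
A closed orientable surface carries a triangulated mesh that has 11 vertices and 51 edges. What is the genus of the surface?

Every face is a triangle and each edge borders two faces, so 3F = 2·51, giving F = 34.
χ = V − E + F = 11 − 51 + 34 = -6.
For a closed orientable surface χ = 2 − 2g, so g = (2 − (-6))/2 = 4.

4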